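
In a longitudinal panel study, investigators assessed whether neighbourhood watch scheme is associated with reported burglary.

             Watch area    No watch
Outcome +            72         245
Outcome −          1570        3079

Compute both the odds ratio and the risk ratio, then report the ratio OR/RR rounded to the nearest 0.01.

Reading the table with exposure as columns: a = 72 (Watch area, case), b = 1570 (Watch area, non-case), c = 245 (No watch, case), d = 3079.
OR = (72·3079)/(1570·245) = 221688/384650 = 0.57634
Risk in exposed = 72/1642 = 0.04385; risk in unexposed = 245/3324 = 0.07371; RR = 0.59491
OR/RR = 0.57634 / 0.59491 = 0.96877
The outcome is rare in both groups, so OR ≈ RR (ratio near 1).

0.97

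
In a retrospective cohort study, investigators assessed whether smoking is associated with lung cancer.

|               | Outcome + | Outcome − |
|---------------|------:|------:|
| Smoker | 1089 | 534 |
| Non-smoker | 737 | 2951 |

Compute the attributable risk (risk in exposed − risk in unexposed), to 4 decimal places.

Cells: a = 1089, b = 534, c = 737, d = 2951.
Risk in exposed = 1089/1623 = 0.670980; risk in unexposed = 737/3688 = 0.199837.
Risk difference = 0.670980 − 0.199837 = 0.471142

0.4711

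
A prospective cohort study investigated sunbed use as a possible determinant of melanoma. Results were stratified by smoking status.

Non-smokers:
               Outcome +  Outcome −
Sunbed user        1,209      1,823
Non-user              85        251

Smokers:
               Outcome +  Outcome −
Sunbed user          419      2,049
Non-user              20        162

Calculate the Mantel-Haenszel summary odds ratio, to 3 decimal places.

1.882

OR_MH = Σ(aᵢdᵢ/nᵢ) / Σ(bᵢcᵢ/nᵢ), where nᵢ is the stratum total.
Stratum 1 (Non-smokers): n = 3368; a·d/n = 1209·251/3368 = 90.1007; b·c/n = 1823·85/3368 = 46.0080
Stratum 2 (Smokers): n = 2650; a·d/n = 419·162/2650 = 25.6143; b·c/n = 2049·20/2650 = 15.4642
OR_MH = (90.1007 + 25.6143) / (46.0080 + 15.4642) = 115.7150 / 61.4722 = 1.88240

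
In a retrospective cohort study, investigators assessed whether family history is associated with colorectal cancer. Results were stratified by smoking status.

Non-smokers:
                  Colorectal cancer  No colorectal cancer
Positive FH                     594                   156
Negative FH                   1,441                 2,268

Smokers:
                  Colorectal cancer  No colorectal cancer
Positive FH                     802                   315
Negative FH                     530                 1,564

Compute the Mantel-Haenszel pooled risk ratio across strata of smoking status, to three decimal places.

2.383

RR_MH = Σ(aᵢ·n₀ᵢ/nᵢ) / Σ(cᵢ·n₁ᵢ/nᵢ), with n₁ᵢ = aᵢ+bᵢ (exposed), n₀ᵢ = cᵢ+dᵢ (unexposed), nᵢ = n₁ᵢ+n₀ᵢ.
Stratum 1 (Non-smokers): n₁ = 750, n₀ = 3709, n = 4459; a·n₀/n = 594·3709/4459 = 494.0897; c·n₁/n = 1441·750/4459 = 242.3750
Stratum 2 (Smokers): n₁ = 1117, n₀ = 2094, n = 3211; a·n₀/n = 802·2094/3211 = 523.0109; c·n₁/n = 530·1117/3211 = 184.3694
RR_MH = (494.0897 + 523.0109) / (242.3750 + 184.3694) = 1017.1006 / 426.7443 = 2.38340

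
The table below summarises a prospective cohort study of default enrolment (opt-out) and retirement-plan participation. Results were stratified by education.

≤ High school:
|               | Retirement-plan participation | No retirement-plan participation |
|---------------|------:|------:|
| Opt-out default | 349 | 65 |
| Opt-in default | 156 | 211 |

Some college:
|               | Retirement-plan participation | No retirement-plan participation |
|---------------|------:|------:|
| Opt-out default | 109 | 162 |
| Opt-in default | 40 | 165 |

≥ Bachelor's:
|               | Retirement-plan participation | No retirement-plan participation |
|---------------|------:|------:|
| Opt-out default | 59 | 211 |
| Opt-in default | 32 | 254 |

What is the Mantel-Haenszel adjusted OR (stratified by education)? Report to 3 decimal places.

4.105

OR_MH = Σ(aᵢdᵢ/nᵢ) / Σ(bᵢcᵢ/nᵢ), where nᵢ is the stratum total.
Stratum 1 (≤ High school): n = 781; a·d/n = 349·211/781 = 94.2881; b·c/n = 65·156/781 = 12.9834
Stratum 2 (Some college): n = 476; a·d/n = 109·165/476 = 37.7836; b·c/n = 162·40/476 = 13.6134
Stratum 3 (≥ Bachelor's): n = 556; a·d/n = 59·254/556 = 26.9532; b·c/n = 211·32/556 = 12.1439
OR_MH = (94.2881 + 37.7836 + 26.9532) / (12.9834 + 13.6134 + 12.1439) = 159.0249 / 38.7407 = 4.10486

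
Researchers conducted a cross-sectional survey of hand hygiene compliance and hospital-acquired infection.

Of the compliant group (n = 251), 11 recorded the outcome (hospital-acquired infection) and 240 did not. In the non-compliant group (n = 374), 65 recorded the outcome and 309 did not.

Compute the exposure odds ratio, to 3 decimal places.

0.218

From the description: a = 11, b = 240, c = 65, d = 309.
OR = (a·d)/(b·c) = (11 × 309) / (240 × 65) = 3399 / 15600 = 0.21788
Exposure is associated with lower odds of hospital-acquired infection (OR = 0.22 < 1).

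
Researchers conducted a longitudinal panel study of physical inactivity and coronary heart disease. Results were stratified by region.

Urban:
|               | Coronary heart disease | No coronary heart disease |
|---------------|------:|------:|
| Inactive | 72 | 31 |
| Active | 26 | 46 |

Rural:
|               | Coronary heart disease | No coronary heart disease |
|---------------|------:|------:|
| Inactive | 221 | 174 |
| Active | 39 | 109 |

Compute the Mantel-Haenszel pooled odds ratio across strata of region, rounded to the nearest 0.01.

OR_MH = Σ(aᵢdᵢ/nᵢ) / Σ(bᵢcᵢ/nᵢ), where nᵢ is the stratum total.
Stratum 1 (Urban): n = 175; a·d/n = 72·46/175 = 18.9257; b·c/n = 31·26/175 = 4.6057
Stratum 2 (Rural): n = 543; a·d/n = 221·109/543 = 44.3628; b·c/n = 174·39/543 = 12.4972
OR_MH = (18.9257 + 44.3628) / (4.6057 + 12.4972) = 63.2885 / 17.1030 = 3.70044

3.70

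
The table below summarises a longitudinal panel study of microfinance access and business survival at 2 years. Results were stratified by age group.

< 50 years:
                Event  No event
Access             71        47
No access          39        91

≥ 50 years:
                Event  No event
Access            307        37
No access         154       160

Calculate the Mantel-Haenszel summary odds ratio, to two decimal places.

OR_MH = Σ(aᵢdᵢ/nᵢ) / Σ(bᵢcᵢ/nᵢ), where nᵢ is the stratum total.
Stratum 1 (< 50 years): n = 248; a·d/n = 71·91/248 = 26.0524; b·c/n = 47·39/248 = 7.3911
Stratum 2 (≥ 50 years): n = 658; a·d/n = 307·160/658 = 74.6505; b·c/n = 37·154/658 = 8.6596
OR_MH = (26.0524 + 74.6505) / (7.3911 + 8.6596) = 100.7029 / 16.0507 = 6.27405

6.27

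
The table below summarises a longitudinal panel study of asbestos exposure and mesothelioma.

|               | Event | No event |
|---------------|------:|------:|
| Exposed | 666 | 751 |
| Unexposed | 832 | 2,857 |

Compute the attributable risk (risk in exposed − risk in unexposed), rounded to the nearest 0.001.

Cells: a = 666, b = 751, c = 832, d = 2857.
Risk in exposed = 666/1417 = 0.470007; risk in unexposed = 832/3689 = 0.225535.
Risk difference = 0.470007 − 0.225535 = 0.244472

0.244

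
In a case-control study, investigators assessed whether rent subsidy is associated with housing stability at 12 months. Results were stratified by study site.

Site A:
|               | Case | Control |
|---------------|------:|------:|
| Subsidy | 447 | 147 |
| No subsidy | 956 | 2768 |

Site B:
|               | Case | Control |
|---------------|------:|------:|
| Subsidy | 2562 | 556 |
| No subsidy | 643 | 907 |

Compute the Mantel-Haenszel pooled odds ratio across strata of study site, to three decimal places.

OR_MH = Σ(aᵢdᵢ/nᵢ) / Σ(bᵢcᵢ/nᵢ), where nᵢ is the stratum total.
Stratum 1 (Site A): n = 4318; a·d/n = 447·2768/4318 = 286.5438; b·c/n = 147·956/4318 = 32.5456
Stratum 2 (Site B): n = 4668; a·d/n = 2562·907/4668 = 497.8008; b·c/n = 556·643/4668 = 76.5870
OR_MH = (286.5438 + 497.8008) / (32.5456 + 76.5870) = 784.3445 / 109.1326 = 7.18708

7.187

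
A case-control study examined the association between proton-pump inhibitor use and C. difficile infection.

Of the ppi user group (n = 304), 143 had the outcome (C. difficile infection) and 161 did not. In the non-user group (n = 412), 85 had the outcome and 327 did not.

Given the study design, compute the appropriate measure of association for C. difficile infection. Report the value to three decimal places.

3.417

From the description: a = 143, b = 161, c = 85, d = 327.
This is a case-control study: participants were sampled on outcome status, so risks in the source population cannot be estimated directly — relative risk is not valid here. The odds ratio is the appropriate measure.
OR = (a·d)/(b·c) = (143 × 327) / (161 × 85) = 46761 / 13685 = 3.41695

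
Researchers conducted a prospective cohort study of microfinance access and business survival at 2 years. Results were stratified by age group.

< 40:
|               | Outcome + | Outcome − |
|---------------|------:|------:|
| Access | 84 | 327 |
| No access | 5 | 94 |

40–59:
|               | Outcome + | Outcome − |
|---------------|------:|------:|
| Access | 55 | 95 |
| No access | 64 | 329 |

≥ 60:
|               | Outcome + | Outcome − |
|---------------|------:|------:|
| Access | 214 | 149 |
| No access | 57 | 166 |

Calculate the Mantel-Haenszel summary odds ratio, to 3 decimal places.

OR_MH = Σ(aᵢdᵢ/nᵢ) / Σ(bᵢcᵢ/nᵢ), where nᵢ is the stratum total.
Stratum 1 (< 40): n = 510; a·d/n = 84·94/510 = 15.4824; b·c/n = 327·5/510 = 3.2059
Stratum 2 (40–59): n = 543; a·d/n = 55·329/543 = 33.3241; b·c/n = 95·64/543 = 11.1971
Stratum 3 (≥ 60): n = 586; a·d/n = 214·166/586 = 60.6212; b·c/n = 149·57/586 = 14.4932
OR_MH = (15.4824 + 33.3241 + 60.6212) / (3.2059 + 11.1971 + 14.4932) = 109.4276 / 28.8961 = 3.78693

3.787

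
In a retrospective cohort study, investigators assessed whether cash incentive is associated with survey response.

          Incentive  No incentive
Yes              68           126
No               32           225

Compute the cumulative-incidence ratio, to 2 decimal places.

Reading the table with exposure as columns: a = 68 (Incentive, case), b = 32 (Incentive, non-case), c = 126 (No incentive, case), d = 225.
Risk in exposed = 68/100 = 0.68000; risk in unexposed = 126/351 = 0.35897.
RR = 0.68000 / 0.35897 = 1.89429
The risk among the exposed is 1.89 times that among the unexposed.

1.89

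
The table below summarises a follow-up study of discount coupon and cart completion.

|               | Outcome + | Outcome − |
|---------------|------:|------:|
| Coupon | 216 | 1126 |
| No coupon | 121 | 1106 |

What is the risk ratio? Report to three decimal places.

1.632

Cells: a = 216, b = 1126, c = 121, d = 1106.
Risk in exposed = 216/1342 = 0.16095; risk in unexposed = 121/1227 = 0.09861.
RR = 0.16095 / 0.09861 = 1.63215
The risk among the exposed is 1.63 times that among the unexposed.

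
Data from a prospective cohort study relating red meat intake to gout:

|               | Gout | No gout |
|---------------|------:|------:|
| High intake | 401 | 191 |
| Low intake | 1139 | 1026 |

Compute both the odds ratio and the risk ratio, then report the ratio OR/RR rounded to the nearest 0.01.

1.47

Cells: a = 401, b = 191, c = 1139, d = 1026.
OR = (401·1026)/(191·1139) = 411426/217549 = 1.89119
Risk in exposed = 401/592 = 0.67736; risk in unexposed = 1139/2165 = 0.52610; RR = 1.28753
OR/RR = 1.89119 / 1.28753 = 1.46885
The outcome is not rare, so the OR lies further from 1 than the RR.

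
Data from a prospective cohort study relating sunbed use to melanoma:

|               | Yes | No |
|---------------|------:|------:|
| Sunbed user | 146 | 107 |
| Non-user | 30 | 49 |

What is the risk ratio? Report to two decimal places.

Cells: a = 146, b = 107, c = 30, d = 49.
Risk in exposed = 146/253 = 0.57708; risk in unexposed = 30/79 = 0.37975.
RR = 0.57708 / 0.37975 = 1.51963
The risk among the exposed is 1.52 times that among the unexposed.

1.52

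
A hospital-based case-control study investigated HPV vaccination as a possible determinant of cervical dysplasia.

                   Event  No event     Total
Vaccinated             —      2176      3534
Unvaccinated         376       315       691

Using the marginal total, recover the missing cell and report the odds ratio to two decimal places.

The missing cell is in the exposed row: 3534 − 2176 = 1358.
So a = 1358, b = 2176, c = 376, d = 315.
OR = (a·d)/(b·c) = (1358 × 315) / (2176 × 376) = 427770 / 818176 = 0.52283

0.52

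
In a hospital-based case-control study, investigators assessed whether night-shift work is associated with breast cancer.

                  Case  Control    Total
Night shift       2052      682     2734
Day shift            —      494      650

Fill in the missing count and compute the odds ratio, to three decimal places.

9.528

The missing cell is in the unexposed row: 650 − 494 = 156.
So a = 2052, b = 682, c = 156, d = 494.
OR = (a·d)/(b·c) = (2052 × 494) / (682 × 156) = 1013688 / 106392 = 9.52786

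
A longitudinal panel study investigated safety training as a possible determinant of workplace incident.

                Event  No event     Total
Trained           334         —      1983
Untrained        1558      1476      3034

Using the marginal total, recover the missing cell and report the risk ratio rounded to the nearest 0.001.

0.328

The missing cell is in the exposed row: 1983 − 334 = 1649.
So a = 334, b = 1649, c = 1558, d = 1476.
RR = [a/(a+b)] / [c/(c+d)] = (334/1983) / (1558/3034) = 0.16843/0.51351 = 0.32800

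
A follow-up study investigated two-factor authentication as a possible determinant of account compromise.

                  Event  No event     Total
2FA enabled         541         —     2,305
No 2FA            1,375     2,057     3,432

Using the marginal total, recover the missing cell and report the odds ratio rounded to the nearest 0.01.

The missing cell is in the exposed row: 2305 − 541 = 1764.
So a = 541, b = 1764, c = 1375, d = 2057.
OR = (a·d)/(b·c) = (541 × 2057) / (1764 × 1375) = 1112837 / 2425500 = 0.45881

0.46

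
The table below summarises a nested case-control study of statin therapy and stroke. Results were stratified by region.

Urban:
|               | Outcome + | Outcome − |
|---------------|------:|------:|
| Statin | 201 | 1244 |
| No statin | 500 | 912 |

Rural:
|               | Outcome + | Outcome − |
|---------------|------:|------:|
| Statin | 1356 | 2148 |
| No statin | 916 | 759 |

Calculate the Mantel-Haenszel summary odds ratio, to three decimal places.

OR_MH = Σ(aᵢdᵢ/nᵢ) / Σ(bᵢcᵢ/nᵢ), where nᵢ is the stratum total.
Stratum 1 (Urban): n = 2857; a·d/n = 201·912/2857 = 64.1624; b·c/n = 1244·500/2857 = 217.7109
Stratum 2 (Rural): n = 5179; a·d/n = 1356·759/5179 = 198.7264; b·c/n = 2148·916/5179 = 379.9127
OR_MH = (64.1624 + 198.7264) / (217.7109 + 379.9127) = 262.8888 / 597.6236 = 0.43989

0.440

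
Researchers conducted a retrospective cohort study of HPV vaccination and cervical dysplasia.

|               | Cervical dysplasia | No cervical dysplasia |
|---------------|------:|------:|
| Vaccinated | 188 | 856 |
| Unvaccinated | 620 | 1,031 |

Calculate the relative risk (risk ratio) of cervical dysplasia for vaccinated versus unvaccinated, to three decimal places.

0.480

Cells: a = 188, b = 856, c = 620, d = 1031.
Risk in exposed = 188/1044 = 0.18008; risk in unexposed = 620/1651 = 0.37553.
RR = 0.18008 / 0.37553 = 0.47953
The risk is 52% lower among the exposed than among the unexposed.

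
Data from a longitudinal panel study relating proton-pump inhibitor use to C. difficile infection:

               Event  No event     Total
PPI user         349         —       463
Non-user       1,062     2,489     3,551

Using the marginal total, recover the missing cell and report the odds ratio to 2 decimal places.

7.17

The missing cell is in the exposed row: 463 − 349 = 114.
So a = 349, b = 114, c = 1062, d = 2489.
OR = (a·d)/(b·c) = (349 × 2489) / (114 × 1062) = 868661 / 121068 = 7.17498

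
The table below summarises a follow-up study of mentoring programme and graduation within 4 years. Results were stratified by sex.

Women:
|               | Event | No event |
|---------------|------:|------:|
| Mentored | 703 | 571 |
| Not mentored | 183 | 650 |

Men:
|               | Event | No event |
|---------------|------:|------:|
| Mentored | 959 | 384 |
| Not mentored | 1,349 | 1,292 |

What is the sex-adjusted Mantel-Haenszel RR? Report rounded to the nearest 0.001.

RR_MH = Σ(aᵢ·n₀ᵢ/nᵢ) / Σ(cᵢ·n₁ᵢ/nᵢ), with n₁ᵢ = aᵢ+bᵢ (exposed), n₀ᵢ = cᵢ+dᵢ (unexposed), nᵢ = n₁ᵢ+n₀ᵢ.
Stratum 1 (Women): n₁ = 1274, n₀ = 833, n = 2107; a·n₀/n = 703·833/2107 = 277.9302; c·n₁/n = 183·1274/2107 = 110.6512
Stratum 2 (Men): n₁ = 1343, n₀ = 2641, n = 3984; a·n₀/n = 959·2641/3984 = 635.7226; c·n₁/n = 1349·1343/3984 = 454.7457
RR_MH = (277.9302 + 635.7226) / (110.6512 + 454.7457) = 913.6529 / 565.3969 = 1.61595

1.616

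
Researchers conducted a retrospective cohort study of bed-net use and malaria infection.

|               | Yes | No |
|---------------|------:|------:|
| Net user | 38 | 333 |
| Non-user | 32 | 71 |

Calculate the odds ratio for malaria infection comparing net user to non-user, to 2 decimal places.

0.25

Cells: a = 38, b = 333, c = 32, d = 71.
OR = (a·d)/(b·c) = (38 × 71) / (333 × 32) = 2698 / 10656 = 0.25319
Exposure is associated with lower odds of malaria infection (OR = 0.25 < 1).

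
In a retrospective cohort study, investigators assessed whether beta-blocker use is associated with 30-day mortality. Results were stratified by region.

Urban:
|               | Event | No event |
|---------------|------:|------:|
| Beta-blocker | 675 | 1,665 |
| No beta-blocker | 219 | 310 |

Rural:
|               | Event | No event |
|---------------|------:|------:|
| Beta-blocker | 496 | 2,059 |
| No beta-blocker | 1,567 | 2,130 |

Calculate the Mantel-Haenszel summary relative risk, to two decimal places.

0.51

RR_MH = Σ(aᵢ·n₀ᵢ/nᵢ) / Σ(cᵢ·n₁ᵢ/nᵢ), with n₁ᵢ = aᵢ+bᵢ (exposed), n₀ᵢ = cᵢ+dᵢ (unexposed), nᵢ = n₁ᵢ+n₀ᵢ.
Stratum 1 (Urban): n₁ = 2340, n₀ = 529, n = 2869; a·n₀/n = 675·529/2869 = 124.4597; c·n₁/n = 219·2340/2869 = 178.6197
Stratum 2 (Rural): n₁ = 2555, n₀ = 3697, n = 6252; a·n₀/n = 496·3697/6252 = 293.3001; c·n₁/n = 1567·2555/6252 = 640.3847
RR_MH = (124.4597 + 293.3001) / (178.6197 + 640.3847) = 417.7598 / 819.0044 = 0.51008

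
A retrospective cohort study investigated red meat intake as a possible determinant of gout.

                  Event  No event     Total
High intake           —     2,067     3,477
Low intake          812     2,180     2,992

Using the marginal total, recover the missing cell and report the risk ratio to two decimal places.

The missing cell is in the exposed row: 3477 − 2067 = 1410.
So a = 1410, b = 2067, c = 812, d = 2180.
RR = [a/(a+b)] / [c/(c+d)] = (1410/3477) / (812/2992) = 0.40552/0.27139 = 1.49424

1.49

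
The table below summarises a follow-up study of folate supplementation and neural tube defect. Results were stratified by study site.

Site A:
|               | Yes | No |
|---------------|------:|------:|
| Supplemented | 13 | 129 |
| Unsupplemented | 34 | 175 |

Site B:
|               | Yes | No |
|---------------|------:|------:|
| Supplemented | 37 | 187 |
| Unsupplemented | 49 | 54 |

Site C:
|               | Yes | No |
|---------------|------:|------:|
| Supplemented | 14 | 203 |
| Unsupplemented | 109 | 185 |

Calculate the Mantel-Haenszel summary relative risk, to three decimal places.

0.293

RR_MH = Σ(aᵢ·n₀ᵢ/nᵢ) / Σ(cᵢ·n₁ᵢ/nᵢ), with n₁ᵢ = aᵢ+bᵢ (exposed), n₀ᵢ = cᵢ+dᵢ (unexposed), nᵢ = n₁ᵢ+n₀ᵢ.
Stratum 1 (Site A): n₁ = 142, n₀ = 209, n = 351; a·n₀/n = 13·209/351 = 7.7407; c·n₁/n = 34·142/351 = 13.7550
Stratum 2 (Site B): n₁ = 224, n₀ = 103, n = 327; a·n₀/n = 37·103/327 = 11.6544; c·n₁/n = 49·224/327 = 33.5657
Stratum 3 (Site C): n₁ = 217, n₀ = 294, n = 511; a·n₀/n = 14·294/511 = 8.0548; c·n₁/n = 109·217/511 = 46.2877
RR_MH = (7.7407 + 11.6544 + 8.0548) / (13.7550 + 33.5657 + 46.2877) = 27.4500 / 93.6084 = 0.29324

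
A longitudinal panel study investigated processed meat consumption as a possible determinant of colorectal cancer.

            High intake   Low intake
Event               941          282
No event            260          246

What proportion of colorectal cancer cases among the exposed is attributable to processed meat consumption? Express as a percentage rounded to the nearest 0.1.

31.8

Reading the table with exposure as columns: a = 941 (High intake, case), b = 260 (High intake, non-case), c = 282 (Low intake, case), d = 246.
Risk in exposed = 941/1201 = 0.78351; risk in unexposed = 282/528 = 0.53409.
RR = 0.78351/0.53409 = 1.46700
AR% = (RR − 1)/RR × 100 = (1.46700 − 1)/1.46700 × 100 = 31.8339%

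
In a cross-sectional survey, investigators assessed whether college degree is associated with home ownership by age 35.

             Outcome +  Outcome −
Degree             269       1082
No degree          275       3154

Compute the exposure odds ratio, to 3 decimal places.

Cells: a = 269, b = 1082, c = 275, d = 3154.
OR = (a·d)/(b·c) = (269 × 3154) / (1082 × 275) = 848426 / 297550 = 2.85137
The odds of home ownership by age 35 are about 2.85 times as high in the degree group.

2.851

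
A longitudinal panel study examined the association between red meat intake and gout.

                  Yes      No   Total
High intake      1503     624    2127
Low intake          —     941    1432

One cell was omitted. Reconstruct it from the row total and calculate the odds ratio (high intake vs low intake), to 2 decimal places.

4.62

The missing cell is in the unexposed row: 1432 − 941 = 491.
So a = 1503, b = 624, c = 491, d = 941.
OR = (a·d)/(b·c) = (1503 × 941) / (624 × 491) = 1414323 / 306384 = 4.61618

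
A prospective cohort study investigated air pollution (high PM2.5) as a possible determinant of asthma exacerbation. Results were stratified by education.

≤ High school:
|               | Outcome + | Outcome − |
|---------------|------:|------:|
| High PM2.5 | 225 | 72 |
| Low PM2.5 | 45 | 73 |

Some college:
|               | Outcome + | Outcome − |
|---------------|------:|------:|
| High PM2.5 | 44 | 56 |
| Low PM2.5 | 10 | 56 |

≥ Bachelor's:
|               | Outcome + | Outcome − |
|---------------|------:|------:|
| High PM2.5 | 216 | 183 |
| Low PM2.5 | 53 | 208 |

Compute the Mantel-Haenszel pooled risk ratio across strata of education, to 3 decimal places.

2.375

RR_MH = Σ(aᵢ·n₀ᵢ/nᵢ) / Σ(cᵢ·n₁ᵢ/nᵢ), with n₁ᵢ = aᵢ+bᵢ (exposed), n₀ᵢ = cᵢ+dᵢ (unexposed), nᵢ = n₁ᵢ+n₀ᵢ.
Stratum 1 (≤ High school): n₁ = 297, n₀ = 118, n = 415; a·n₀/n = 225·118/415 = 63.9759; c·n₁/n = 45·297/415 = 32.2048
Stratum 2 (Some college): n₁ = 100, n₀ = 66, n = 166; a·n₀/n = 44·66/166 = 17.4940; c·n₁/n = 10·100/166 = 6.0241
Stratum 3 (≥ Bachelor's): n₁ = 399, n₀ = 261, n = 660; a·n₀/n = 216·261/660 = 85.4182; c·n₁/n = 53·399/660 = 32.0409
RR_MH = (63.9759 + 17.4940 + 85.4182) / (32.2048 + 6.0241 + 32.0409) = 166.8881 / 70.2698 = 2.37496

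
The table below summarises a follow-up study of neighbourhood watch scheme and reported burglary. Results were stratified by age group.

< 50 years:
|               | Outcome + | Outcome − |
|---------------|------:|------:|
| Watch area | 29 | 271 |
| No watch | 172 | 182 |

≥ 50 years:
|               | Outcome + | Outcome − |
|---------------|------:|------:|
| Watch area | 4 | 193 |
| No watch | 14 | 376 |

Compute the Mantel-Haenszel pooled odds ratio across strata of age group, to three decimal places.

OR_MH = Σ(aᵢdᵢ/nᵢ) / Σ(bᵢcᵢ/nᵢ), where nᵢ is the stratum total.
Stratum 1 (< 50 years): n = 654; a·d/n = 29·182/654 = 8.0703; b·c/n = 271·172/654 = 71.2722
Stratum 2 (≥ 50 years): n = 587; a·d/n = 4·376/587 = 2.5622; b·c/n = 193·14/587 = 4.6031
OR_MH = (8.0703 + 2.5622) / (71.2722 + 4.6031) = 10.6325 / 75.8752 = 0.14013

0.140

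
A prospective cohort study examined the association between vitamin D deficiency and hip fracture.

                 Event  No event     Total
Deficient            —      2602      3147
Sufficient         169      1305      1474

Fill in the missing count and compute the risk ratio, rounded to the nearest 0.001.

1.510

The missing cell is in the exposed row: 3147 − 2602 = 545.
So a = 545, b = 2602, c = 169, d = 1305.
RR = [a/(a+b)] / [c/(c+d)] = (545/3147) / (169/1474) = 0.17318/0.11465 = 1.51046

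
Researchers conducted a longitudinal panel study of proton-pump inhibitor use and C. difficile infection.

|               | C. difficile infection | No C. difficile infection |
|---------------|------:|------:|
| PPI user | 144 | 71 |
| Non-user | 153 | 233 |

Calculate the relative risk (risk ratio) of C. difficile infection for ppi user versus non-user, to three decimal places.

Cells: a = 144, b = 71, c = 153, d = 233.
Risk in exposed = 144/215 = 0.66977; risk in unexposed = 153/386 = 0.39637.
RR = 0.66977 / 0.39637 = 1.68974
The risk among the exposed is 1.69 times that among the unexposed.

1.690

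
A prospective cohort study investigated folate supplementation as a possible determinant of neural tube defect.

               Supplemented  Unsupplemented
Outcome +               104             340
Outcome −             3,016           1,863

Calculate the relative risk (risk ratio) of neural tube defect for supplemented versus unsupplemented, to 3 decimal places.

Reading the table with exposure as columns: a = 104 (Supplemented, case), b = 3016 (Supplemented, non-case), c = 340 (Unsupplemented, case), d = 1863.
Risk in exposed = 104/3120 = 0.03333; risk in unexposed = 340/2203 = 0.15433.
RR = 0.03333 / 0.15433 = 0.21598
The risk is 78% lower among the exposed than among the unexposed.

0.216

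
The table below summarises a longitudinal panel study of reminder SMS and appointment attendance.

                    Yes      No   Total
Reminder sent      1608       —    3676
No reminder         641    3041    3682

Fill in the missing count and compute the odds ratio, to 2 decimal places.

3.69

The missing cell is in the exposed row: 3676 − 1608 = 2068.
So a = 1608, b = 2068, c = 641, d = 3041.
OR = (a·d)/(b·c) = (1608 × 3041) / (2068 × 641) = 4889928 / 1325588 = 3.68887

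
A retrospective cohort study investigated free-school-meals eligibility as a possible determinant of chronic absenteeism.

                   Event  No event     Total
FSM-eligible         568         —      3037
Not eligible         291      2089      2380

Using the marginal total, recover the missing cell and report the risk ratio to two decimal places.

1.53

The missing cell is in the exposed row: 3037 − 568 = 2469.
So a = 568, b = 2469, c = 291, d = 2089.
RR = [a/(a+b)] / [c/(c+d)] = (568/3037) / (291/2380) = 0.18703/0.12227 = 1.52963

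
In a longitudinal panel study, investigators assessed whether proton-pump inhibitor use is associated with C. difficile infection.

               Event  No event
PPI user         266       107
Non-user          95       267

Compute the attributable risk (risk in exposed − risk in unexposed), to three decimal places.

Cells: a = 266, b = 107, c = 95, d = 267.
Risk in exposed = 266/373 = 0.713137; risk in unexposed = 95/362 = 0.262431.
Risk difference = 0.713137 − 0.262431 = 0.450706

0.451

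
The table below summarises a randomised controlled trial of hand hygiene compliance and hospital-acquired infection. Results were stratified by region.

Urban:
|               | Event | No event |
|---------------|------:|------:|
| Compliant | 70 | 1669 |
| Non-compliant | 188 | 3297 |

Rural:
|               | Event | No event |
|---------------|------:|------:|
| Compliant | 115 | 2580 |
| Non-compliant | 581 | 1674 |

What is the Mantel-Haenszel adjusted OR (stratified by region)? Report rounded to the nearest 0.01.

0.23

OR_MH = Σ(aᵢdᵢ/nᵢ) / Σ(bᵢcᵢ/nᵢ), where nᵢ is the stratum total.
Stratum 1 (Urban): n = 5224; a·d/n = 70·3297/5224 = 44.1788; b·c/n = 1669·188/5224 = 60.0636
Stratum 2 (Rural): n = 4950; a·d/n = 115·1674/4950 = 38.8909; b·c/n = 2580·581/4950 = 302.8242
OR_MH = (44.1788 + 38.8909) / (60.0636 + 302.8242) = 83.0697 / 362.8878 = 0.22891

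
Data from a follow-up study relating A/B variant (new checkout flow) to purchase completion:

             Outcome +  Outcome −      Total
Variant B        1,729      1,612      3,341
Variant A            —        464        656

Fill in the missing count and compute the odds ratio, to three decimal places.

2.592

The missing cell is in the unexposed row: 656 − 464 = 192.
So a = 1729, b = 1612, c = 192, d = 464.
OR = (a·d)/(b·c) = (1729 × 464) / (1612 × 192) = 802256 / 309504 = 2.59207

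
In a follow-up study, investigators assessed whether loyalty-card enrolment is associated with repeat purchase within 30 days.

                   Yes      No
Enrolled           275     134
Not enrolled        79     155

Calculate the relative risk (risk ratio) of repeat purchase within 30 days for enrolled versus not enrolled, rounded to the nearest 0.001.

Cells: a = 275, b = 134, c = 79, d = 155.
Risk in exposed = 275/409 = 0.67237; risk in unexposed = 79/234 = 0.33761.
RR = 0.67237 / 0.33761 = 1.99158
The risk among the exposed is 1.99 times that among the unexposed.

1.992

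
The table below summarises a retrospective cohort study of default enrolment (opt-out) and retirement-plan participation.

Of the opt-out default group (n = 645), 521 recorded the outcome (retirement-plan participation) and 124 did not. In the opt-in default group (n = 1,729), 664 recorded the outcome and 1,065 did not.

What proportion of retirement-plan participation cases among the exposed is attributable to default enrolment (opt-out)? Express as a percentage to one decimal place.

52.5

From the description: a = 521, b = 124, c = 664, d = 1065.
Risk in exposed = 521/645 = 0.80775; risk in unexposed = 664/1729 = 0.38404.
RR = 0.80775/0.38404 = 2.10332
AR% = (RR − 1)/RR × 100 = (2.10332 − 1)/2.10332 × 100 = 52.4561%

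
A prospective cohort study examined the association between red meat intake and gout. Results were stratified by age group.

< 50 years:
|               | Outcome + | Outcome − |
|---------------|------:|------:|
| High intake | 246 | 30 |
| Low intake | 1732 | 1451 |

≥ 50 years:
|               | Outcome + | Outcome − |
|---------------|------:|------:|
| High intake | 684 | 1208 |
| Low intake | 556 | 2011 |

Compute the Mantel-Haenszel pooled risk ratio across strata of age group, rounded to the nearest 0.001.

RR_MH = Σ(aᵢ·n₀ᵢ/nᵢ) / Σ(cᵢ·n₁ᵢ/nᵢ), with n₁ᵢ = aᵢ+bᵢ (exposed), n₀ᵢ = cᵢ+dᵢ (unexposed), nᵢ = n₁ᵢ+n₀ᵢ.
Stratum 1 (< 50 years): n₁ = 276, n₀ = 3183, n = 3459; a·n₀/n = 246·3183/3459 = 226.3712; c·n₁/n = 1732·276/3459 = 138.1995
Stratum 2 (≥ 50 years): n₁ = 1892, n₀ = 2567, n = 4459; a·n₀/n = 684·2567/4459 = 393.7717; c·n₁/n = 556·1892/4459 = 235.9166
RR_MH = (226.3712 + 393.7717) / (138.1995 + 235.9166) = 620.1429 / 374.1161 = 1.65762

1.658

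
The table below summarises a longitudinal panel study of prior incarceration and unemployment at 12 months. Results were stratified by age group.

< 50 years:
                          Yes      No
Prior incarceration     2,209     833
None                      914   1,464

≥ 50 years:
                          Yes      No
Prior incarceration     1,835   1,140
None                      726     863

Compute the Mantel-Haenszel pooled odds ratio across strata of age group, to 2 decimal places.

2.93

OR_MH = Σ(aᵢdᵢ/nᵢ) / Σ(bᵢcᵢ/nᵢ), where nᵢ is the stratum total.
Stratum 1 (< 50 years): n = 5420; a·d/n = 2209·1464/5420 = 596.6745; b·c/n = 833·914/5420 = 140.4727
Stratum 2 (≥ 50 years): n = 4564; a·d/n = 1835·863/4564 = 346.9774; b·c/n = 1140·726/4564 = 181.3409
OR_MH = (596.6745 + 346.9774) / (140.4727 + 181.3409) = 943.6520 / 321.8136 = 2.93229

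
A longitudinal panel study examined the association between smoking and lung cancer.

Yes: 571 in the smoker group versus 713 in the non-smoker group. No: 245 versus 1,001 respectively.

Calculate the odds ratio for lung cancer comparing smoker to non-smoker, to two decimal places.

From the description: a = 571, b = 245, c = 713, d = 1001.
OR = (a·d)/(b·c) = (571 × 1001) / (245 × 713) = 571571 / 174685 = 3.27201
The odds of lung cancer are about 3.27 times as high in the smoker group.

3.27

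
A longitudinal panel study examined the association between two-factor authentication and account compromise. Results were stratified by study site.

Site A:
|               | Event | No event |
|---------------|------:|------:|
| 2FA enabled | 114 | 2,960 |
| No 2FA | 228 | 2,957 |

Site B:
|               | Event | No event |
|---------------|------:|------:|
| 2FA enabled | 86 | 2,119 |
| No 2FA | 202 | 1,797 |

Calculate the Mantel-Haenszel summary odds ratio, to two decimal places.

0.43

OR_MH = Σ(aᵢdᵢ/nᵢ) / Σ(bᵢcᵢ/nᵢ), where nᵢ is the stratum total.
Stratum 1 (Site A): n = 6259; a·d/n = 114·2957/6259 = 53.8581; b·c/n = 2960·228/6259 = 107.8255
Stratum 2 (Site B): n = 4204; a·d/n = 86·1797/4204 = 36.7607; b·c/n = 2119·202/4204 = 101.8168
OR_MH = (53.8581 + 36.7607) / (107.8255 + 101.8168) = 90.6188 / 209.6424 = 0.43225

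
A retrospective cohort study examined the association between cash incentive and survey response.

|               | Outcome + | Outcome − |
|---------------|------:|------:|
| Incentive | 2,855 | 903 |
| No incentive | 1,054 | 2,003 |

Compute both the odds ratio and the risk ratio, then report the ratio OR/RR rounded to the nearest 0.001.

Cells: a = 2855, b = 903, c = 1054, d = 2003.
OR = (2855·2003)/(903·1054) = 5718565/951762 = 6.00840
Risk in exposed = 2855/3758 = 0.75971; risk in unexposed = 1054/3057 = 0.34478; RR = 2.20345
OR/RR = 6.00840 / 2.20345 = 2.72681
The outcome is not rare, so the OR lies further from 1 than the RR.

2.727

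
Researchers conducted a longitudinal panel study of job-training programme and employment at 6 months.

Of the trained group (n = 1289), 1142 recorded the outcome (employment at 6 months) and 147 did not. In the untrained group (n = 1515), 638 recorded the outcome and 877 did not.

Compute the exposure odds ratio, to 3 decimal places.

From the description: a = 1142, b = 147, c = 638, d = 877.
OR = (a·d)/(b·c) = (1142 × 877) / (147 × 638) = 1001534 / 93786 = 10.67893
The odds of employment at 6 months are about 10.68 times as high in the trained group.

10.679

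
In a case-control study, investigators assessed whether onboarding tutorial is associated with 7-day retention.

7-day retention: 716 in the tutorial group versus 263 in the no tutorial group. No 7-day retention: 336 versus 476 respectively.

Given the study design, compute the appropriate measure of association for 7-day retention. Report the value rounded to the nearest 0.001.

3.857

From the description: a = 716, b = 336, c = 263, d = 476.
This is a case-control study: participants were sampled on outcome status, so risks in the source population cannot be estimated directly — relative risk is not valid here. The odds ratio is the appropriate measure.
OR = (a·d)/(b·c) = (716 × 476) / (336 × 263) = 340816 / 88368 = 3.85678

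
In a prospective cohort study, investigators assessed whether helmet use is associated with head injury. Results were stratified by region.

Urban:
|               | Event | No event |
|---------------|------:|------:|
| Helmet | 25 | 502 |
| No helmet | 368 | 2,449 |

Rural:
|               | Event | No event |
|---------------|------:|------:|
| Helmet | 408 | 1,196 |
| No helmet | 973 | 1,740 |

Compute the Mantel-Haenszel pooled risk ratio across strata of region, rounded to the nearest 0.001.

RR_MH = Σ(aᵢ·n₀ᵢ/nᵢ) / Σ(cᵢ·n₁ᵢ/nᵢ), with n₁ᵢ = aᵢ+bᵢ (exposed), n₀ᵢ = cᵢ+dᵢ (unexposed), nᵢ = n₁ᵢ+n₀ᵢ.
Stratum 1 (Urban): n₁ = 527, n₀ = 2817, n = 3344; a·n₀/n = 25·2817/3344 = 21.0601; c·n₁/n = 368·527/3344 = 57.9952
Stratum 2 (Rural): n₁ = 1604, n₀ = 2713, n = 4317; a·n₀/n = 408·2713/4317 = 256.4058; c·n₁/n = 973·1604/4317 = 361.5224
RR_MH = (21.0601 + 256.4058) / (57.9952 + 361.5224) = 277.4659 / 419.5176 = 0.66139

0.661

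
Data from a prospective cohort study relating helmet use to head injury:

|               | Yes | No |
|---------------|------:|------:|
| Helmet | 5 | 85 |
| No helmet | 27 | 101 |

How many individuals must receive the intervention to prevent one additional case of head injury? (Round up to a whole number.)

Risk in treated group = 5/90 = 0.05556; risk in control = 27/128 = 0.21094.
Absolute risk reduction = 0.21094 − 0.05556 = 0.15538
NNT = 1 / ARR = 1 / 0.15538 = 6.436 → round up → 7

7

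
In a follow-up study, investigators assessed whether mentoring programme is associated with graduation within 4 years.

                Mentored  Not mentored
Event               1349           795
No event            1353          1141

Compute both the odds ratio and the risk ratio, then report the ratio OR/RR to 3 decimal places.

Reading the table with exposure as columns: a = 1349 (Mentored, case), b = 1353 (Mentored, non-case), c = 795 (Not mentored, case), d = 1141.
OR = (1349·1141)/(1353·795) = 1539209/1075635 = 1.43098
Risk in exposed = 1349/2702 = 0.49926; risk in unexposed = 795/1936 = 0.41064; RR = 1.21581
OR/RR = 1.43098 / 1.21581 = 1.17698
The outcome is not rare, so the OR lies further from 1 than the RR.

1.177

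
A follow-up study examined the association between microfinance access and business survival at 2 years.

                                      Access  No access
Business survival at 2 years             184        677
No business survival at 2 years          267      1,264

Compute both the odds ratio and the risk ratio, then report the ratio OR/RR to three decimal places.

1.100

Reading the table with exposure as columns: a = 184 (Access, case), b = 267 (Access, non-case), c = 677 (No access, case), d = 1264.
OR = (184·1264)/(267·677) = 232576/180759 = 1.28666
Risk in exposed = 184/451 = 0.40798; risk in unexposed = 677/1941 = 0.34879; RR = 1.16971
OR/RR = 1.28666 / 1.16971 = 1.09999
The outcome is not rare, so the OR lies further from 1 than the RR.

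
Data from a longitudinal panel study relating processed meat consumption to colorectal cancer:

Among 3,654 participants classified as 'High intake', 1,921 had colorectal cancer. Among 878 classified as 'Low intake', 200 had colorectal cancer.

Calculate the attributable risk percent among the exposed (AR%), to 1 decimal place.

56.7

From the description: a = 1921, b = 1733, c = 200, d = 678.
Risk in exposed = 1921/3654 = 0.52573; risk in unexposed = 200/878 = 0.22779.
RR = 0.52573/0.22779 = 2.30793
AR% = (RR − 1)/RR × 100 = (2.30793 − 1)/2.30793 × 100 = 56.6712%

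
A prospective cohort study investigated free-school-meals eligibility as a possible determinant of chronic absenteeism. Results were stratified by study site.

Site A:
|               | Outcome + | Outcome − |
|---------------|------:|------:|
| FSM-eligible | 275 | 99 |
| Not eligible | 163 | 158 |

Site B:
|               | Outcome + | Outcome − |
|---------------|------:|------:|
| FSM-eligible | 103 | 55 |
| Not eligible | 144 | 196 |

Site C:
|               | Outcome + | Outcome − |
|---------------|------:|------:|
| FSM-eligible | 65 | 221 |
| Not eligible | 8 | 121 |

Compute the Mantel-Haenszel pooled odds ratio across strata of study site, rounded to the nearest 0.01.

2.81

OR_MH = Σ(aᵢdᵢ/nᵢ) / Σ(bᵢcᵢ/nᵢ), where nᵢ is the stratum total.
Stratum 1 (Site A): n = 695; a·d/n = 275·158/695 = 62.5180; b·c/n = 99·163/695 = 23.2187
Stratum 2 (Site B): n = 498; a·d/n = 103·196/498 = 40.5382; b·c/n = 55·144/498 = 15.9036
Stratum 3 (Site C): n = 415; a·d/n = 65·121/415 = 18.9518; b·c/n = 221·8/415 = 4.2602
OR_MH = (62.5180 + 40.5382 + 18.9518) / (23.2187 + 15.9036 + 4.2602) = 122.0079 / 43.3826 = 2.81237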